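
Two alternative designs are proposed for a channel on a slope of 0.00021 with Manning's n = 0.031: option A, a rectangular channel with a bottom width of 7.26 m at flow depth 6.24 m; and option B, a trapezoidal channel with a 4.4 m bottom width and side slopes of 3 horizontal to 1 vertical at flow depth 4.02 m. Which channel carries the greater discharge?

Channel A: Flow area A = b·y = 7.26 × 6.24 = 45.3 m². Wetted perimeter P = b + 2y = 7.26 + 2×6.24 = 19.74 m. Hydraulic radius R = A/P = 45.3/19.74 = 2.295 m. Q_A = (1/0.031)·45.3·2.295^(2/3)·√0.00021 = 36.85 m³/s.
Channel B: With bottom width b = 4.4 m and side slope z = 3: A = (b + zy)y = (4.4 + 3×4.02)×4.02 = 66.17 m²; P = b + 2y√(1+z²) = 4.4 + 2×4.02×3.162 = 29.82 m. Hydraulic radius R = A/P = 66.17/29.82 = 2.219 m. Q_B = (1/0.031)·66.17·2.219^(2/3)·√0.00021 = 52.62 m³/s.
Q_A = 36.85 m³/s vs Q_B = 52.62 m³/s, so channel B carries more.

channel B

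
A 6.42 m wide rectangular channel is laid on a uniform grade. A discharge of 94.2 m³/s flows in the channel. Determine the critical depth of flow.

For a rectangular channel, critical depth y_c = (q²/g)^(1/3) where q = Q/b = 94.2/6.42 = 14.67 m²/s.
So y_c = (14.67²/9.81)^(1/3) = 2.8 m.

y_c = 2.8 m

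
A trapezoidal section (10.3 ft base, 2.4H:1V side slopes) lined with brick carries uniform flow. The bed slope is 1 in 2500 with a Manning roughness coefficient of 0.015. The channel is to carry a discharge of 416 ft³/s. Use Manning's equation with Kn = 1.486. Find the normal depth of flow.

y_n = 4.73 ft

Manning's equation rearranged: A R^(2/3) = nQ / (1.486·√S) = 0.015 × 416 / (1.486 × √0.0004) = 210.
Try y = 5.64 ft: A R^(2/3) = 303.5 — too large.
Try y = 3.46 ft: A R^(2/3) = 111.4 — too small.
Try y = 4.73 ft: A R^(2/3) = 209.9 — ≈ 210.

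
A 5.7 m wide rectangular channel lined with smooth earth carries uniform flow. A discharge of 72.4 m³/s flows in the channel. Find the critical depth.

For a rectangular channel, critical depth y_c = (q²/g)^(1/3) where q = Q/b = 72.4/5.7 = 12.7 m²/s.
So y_c = (12.7²/9.81)^(1/3) = 2.54 m.

y_c = 2.54 m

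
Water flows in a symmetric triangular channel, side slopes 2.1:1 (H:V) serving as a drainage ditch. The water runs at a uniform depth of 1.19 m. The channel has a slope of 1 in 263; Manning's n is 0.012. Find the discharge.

Q = 10.1 m³/s

For a triangular section with side slope z = 2.1: A = zy² = 2.1×1.19² = 2.974 m²; P = 2y√(1+z²) = 2×1.19×2.326 = 5.536 m.
Hydraulic radius R = A/P = 2.974/5.536 = 0.5372 m.
Manning's equation: Q = (1/n) A R^(2/3) S^(1/2) = (1/0.012) × 2.974 × 0.5372^(2/3) × 0.003802^(1/2) = 10.1 m³/s.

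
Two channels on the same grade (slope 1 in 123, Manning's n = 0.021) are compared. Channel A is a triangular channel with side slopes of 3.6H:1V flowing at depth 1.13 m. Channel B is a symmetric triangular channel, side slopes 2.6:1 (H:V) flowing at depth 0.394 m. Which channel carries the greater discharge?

channel A

Channel A: For a triangular section with side slope z = 3.6: A = zy² = 3.6×1.13² = 4.597 m²; P = 2y√(1+z²) = 2×1.13×3.736 = 8.444 m. Hydraulic radius R = A/P = 4.597/8.444 = 0.5444 m. Q_A = (1/0.021)·4.597·0.5444^(2/3)·√0.00813 = 13.16 m³/s.
Channel B: For a triangular section with side slope z = 2.6: A = zy² = 2.6×0.394² = 0.4036 m²; P = 2y√(1+z²) = 2×0.394×2.786 = 2.195 m. Hydraulic radius R = A/P = 0.4036/2.195 = 0.1839 m. Q_B = (1/0.021)·0.4036·0.1839^(2/3)·√0.00813 = 0.5604 m³/s.
Q_A = 13.16 m³/s vs Q_B = 0.5604 m³/s, so channel A carries more.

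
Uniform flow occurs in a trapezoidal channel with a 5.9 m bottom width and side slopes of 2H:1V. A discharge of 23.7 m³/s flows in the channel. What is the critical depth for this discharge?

y_c = 1.04 m

At critical depth, Q² T / (g A³) = 1, i.e. A³/T = Q²/g = 23.7²/9.81 = 57.26.
Try y = 0.762 m: A³/T = 20.23 — short.
Try y = 1.2 m: A³/T = 92.34 — over.
Try y = 1.04 m: A³/T = 56.82 — close enough.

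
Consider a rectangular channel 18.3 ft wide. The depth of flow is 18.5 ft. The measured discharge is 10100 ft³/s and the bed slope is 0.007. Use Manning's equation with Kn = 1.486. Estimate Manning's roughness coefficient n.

n = 0.0139

Flow area A = b·y = 18.3 × 18.5 = 338.6 ft². Wetted perimeter P = b + 2y = 18.3 + 2×18.5 = 55.3 ft.
Hydraulic radius R = A/P = 338.6/55.3 = 6.122 ft.
Rearranging Manning's equation: n = (1.486/Q) A R^(2/3) S^(1/2) = (1.486/10100) × 338.6 × 6.122^(2/3) × √0.007 = 0.0139.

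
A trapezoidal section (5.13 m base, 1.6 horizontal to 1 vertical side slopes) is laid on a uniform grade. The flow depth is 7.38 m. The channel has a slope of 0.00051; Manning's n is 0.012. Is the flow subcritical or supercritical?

subcritical

With bottom width b = 5.13 m and side slope z = 1.6: A = (b + zy)y = (5.13 + 1.6×7.38)×7.38 = 125 m²; P = b + 2y√(1+z²) = 5.13 + 2×7.38×1.887 = 32.98 m.
Hydraulic radius R = A/P = 125/32.98 = 3.79 m.
V = (1/n) R^(2/3) √S = (1/0.012) × 3.79^(2/3) × √0.00051 = 4.575 m/s. Hydraulic depth D_h = A/T = 125/28.75 = 4.349 m.
Froude number Fr = V/√(g·D_h) = 4.575/√(9.81×4.349) = 0.7, which is less than 1, so the flow is subcritical.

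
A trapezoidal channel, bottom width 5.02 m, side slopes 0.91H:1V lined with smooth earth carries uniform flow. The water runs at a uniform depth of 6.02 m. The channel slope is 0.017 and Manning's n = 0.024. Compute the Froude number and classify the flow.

supercritical

With bottom width b = 5.02 m and side slope z = 0.91: A = (b + zy)y = (5.02 + 0.91×6.02)×6.02 = 63.2 m²; P = b + 2y√(1+z²) = 5.02 + 2×6.02×1.352 = 21.3 m.
Hydraulic radius R = A/P = 63.2/21.3 = 2.967 m.
V = (1/n) R^(2/3) √S = (1/0.024) × 2.967^(2/3) × √0.017 = 11.22 m/s. Hydraulic depth D_h = A/T = 63.2/15.98 = 3.956 m.
Froude number Fr = V/√(g·D_h) = 11.22/√(9.81×3.956) = 1.8, which is greater than 1, so the flow is supercritical.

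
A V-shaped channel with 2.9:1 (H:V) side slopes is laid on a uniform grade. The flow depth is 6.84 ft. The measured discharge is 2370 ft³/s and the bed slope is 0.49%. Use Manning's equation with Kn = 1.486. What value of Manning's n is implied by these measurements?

For a triangular section with side slope z = 2.9: A = zy² = 2.9×6.84² = 135.7 ft²; P = 2y√(1+z²) = 2×6.84×3.068 = 41.96 ft.
Hydraulic radius R = A/P = 135.7/41.96 = 3.233 ft.
Rearranging Manning's equation: n = (1.486/Q) A R^(2/3) S^(1/2) = (1.486/2370) × 135.7 × 3.233^(2/3) × √0.0049 = 0.013.

n = 0.013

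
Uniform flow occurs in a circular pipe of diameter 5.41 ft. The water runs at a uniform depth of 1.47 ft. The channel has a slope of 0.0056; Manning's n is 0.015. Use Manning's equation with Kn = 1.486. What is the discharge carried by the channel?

Q = 33.6 ft³/s

For a circular section of diameter D = 5.41 ft at depth y = 1.47 ft, the central angle is θ = 2 arccos(1 − 2y/D) = 2.193 rad. Then A = (D²/8)(θ − sin θ) = 5.052 ft² and P = Dθ/2 = 5.933 ft.
Hydraulic radius R = A/P = 5.052/5.933 = 0.8515 ft.
Manning's equation: Q = (1.486/n) A R^(2/3) S^(1/2) = (1.486/0.015) × 5.052 × 0.8515^(2/3) × 0.0056^(1/2) = 33.6 ft³/s.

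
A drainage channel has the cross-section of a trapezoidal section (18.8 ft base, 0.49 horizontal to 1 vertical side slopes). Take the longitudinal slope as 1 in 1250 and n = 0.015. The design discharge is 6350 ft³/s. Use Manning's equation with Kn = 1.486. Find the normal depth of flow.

Manning's equation rearranged: A R^(2/3) = nQ / (1.486·√S) = 0.015 × 6350 / (1.486 × √0.0008) = 2266.
Try y = 21.5 ft: A R^(2/3) = 2821 — high.
Try y = 13.5 ft: A R^(2/3) = 1258 — low.
Try y = 19 ft: A R^(2/3) = 2266 — close enough.

y_n = 19 ft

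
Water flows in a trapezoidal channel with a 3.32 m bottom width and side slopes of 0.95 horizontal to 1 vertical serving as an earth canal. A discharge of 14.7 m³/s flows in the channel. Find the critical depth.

At critical depth, Q² T / (g A³) = 1, i.e. A³/T = Q²/g = 14.7²/9.81 = 22.03.
Trying y = 0.952 m: A³/T = 12.68 — short.
Trying y = 1.43 m: A³/T = 49.6 — over.
Trying y = 1.12 m: A³/T = 21.73 — matches.

y_c = 1.12 m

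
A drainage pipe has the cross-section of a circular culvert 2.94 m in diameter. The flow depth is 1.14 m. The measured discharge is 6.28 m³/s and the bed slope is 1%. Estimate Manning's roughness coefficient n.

n = 0.028

For a circular section of diameter D = 2.94 m at depth y = 1.14 m, the central angle is θ = 2 arccos(1 − 2y/D) = 2.689 rad. Then A = (D²/8)(θ − sin θ) = 2.432 m² and P = Dθ/2 = 3.952 m.
Hydraulic radius R = A/P = 2.432/3.952 = 0.6154 m.
Rearranging Manning's equation: n = (1/Q) A R^(2/3) S^(1/2) = (1/6.28) × 2.432 × 0.6154^(2/3) × √0.01 = 0.028.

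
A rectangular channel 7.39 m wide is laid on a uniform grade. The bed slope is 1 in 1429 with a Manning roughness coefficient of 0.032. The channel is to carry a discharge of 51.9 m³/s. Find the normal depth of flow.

Manning's equation rearranged: A R^(2/3) = nQ / (1·√S) = 0.032 × 51.9 / (√0.0006998) = 62.78.
Try y = 5.9 m: A R^(2/3) = 75.35 — over.
Try y = 4.43 m: A R^(2/3) = 52.22 — short.
Try y = 5.11 m: A R^(2/3) = 62.8 — close enough.

y_n = 5.11 m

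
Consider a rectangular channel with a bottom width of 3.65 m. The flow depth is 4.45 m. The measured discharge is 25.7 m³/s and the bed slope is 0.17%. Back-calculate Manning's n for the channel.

n = 0.0309

Flow area A = b·y = 3.65 × 4.45 = 16.24 m². Wetted perimeter P = b + 2y = 3.65 + 2×4.45 = 12.55 m.
Hydraulic radius R = A/P = 16.24/12.55 = 1.294 m.
Rearranging Manning's equation: n = (1/Q) A R^(2/3) S^(1/2) = (1/25.7) × 16.24 × 1.294^(2/3) × √0.0017 = 0.0309.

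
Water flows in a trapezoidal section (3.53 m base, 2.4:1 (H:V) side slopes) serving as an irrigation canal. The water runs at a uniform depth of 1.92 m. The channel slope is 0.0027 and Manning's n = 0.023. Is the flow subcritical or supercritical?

subcritical

With bottom width b = 3.53 m and side slope z = 2.4: A = (b + zy)y = (3.53 + 2.4×1.92)×1.92 = 15.62 m²; P = b + 2y√(1+z²) = 3.53 + 2×1.92×2.6 = 13.51 m.
Hydraulic radius R = A/P = 15.62/13.51 = 1.156 m.
V = (1/n) R^(2/3) √S = (1/0.023) × 1.156^(2/3) × √0.0027 = 2.489 m/s. Hydraulic depth D_h = A/T = 15.62/12.75 = 1.226 m.
Froude number Fr = V/√(g·D_h) = 2.489/√(9.81×1.226) = 0.718, which is less than 1, so the flow is subcritical.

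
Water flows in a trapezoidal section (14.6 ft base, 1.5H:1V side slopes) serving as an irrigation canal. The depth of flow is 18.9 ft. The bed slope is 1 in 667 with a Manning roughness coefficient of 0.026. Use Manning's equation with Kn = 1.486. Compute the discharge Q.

With bottom width b = 14.6 ft and side slope z = 1.5: A = (b + zy)y = (14.6 + 1.5×18.9)×18.9 = 811.8 ft²; P = b + 2y√(1+z²) = 14.6 + 2×18.9×1.803 = 82.74 ft.
Hydraulic radius R = A/P = 811.8/82.74 = 9.81 ft.
Manning's equation: Q = (1.486/n) A R^(2/3) S^(1/2) = (1.486/0.026) × 811.8 × 9.81^(2/3) × 0.001499^(1/2) = 8230 ft³/s.

Q = 8230 ft³/s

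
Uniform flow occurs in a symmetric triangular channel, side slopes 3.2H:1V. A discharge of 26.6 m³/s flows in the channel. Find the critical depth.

y_c = 1.7 m

At critical depth, Q² T / (g A³) = 1, i.e. A³/T = Q²/g = 26.6²/9.81 = 72.13.
Try y = 1.35 m: A³/T = 22.96 — too small.
Try y = 1.9 m: A³/T = 126.8 — too large.
Try y = 1.7 m: A³/T = 72.7 — matches.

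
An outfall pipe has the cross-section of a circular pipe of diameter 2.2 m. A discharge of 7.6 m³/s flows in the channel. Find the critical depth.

At critical depth, Q² T / (g A³) = 1, i.e. A³/T = Q²/g = 7.6²/9.81 = 5.888.
Try y = 1.16 m: A³/T = 3.823 — short.
Try y = 1.42 m: A³/T = 8.298 — over.
Try y = 1.3 m: A³/T = 5.909 — ≈ 5.888.

y_c = 1.3 m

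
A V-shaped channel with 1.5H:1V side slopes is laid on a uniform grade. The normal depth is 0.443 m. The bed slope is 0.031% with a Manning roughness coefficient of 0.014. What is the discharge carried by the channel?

For a triangular section with side slope z = 1.5: A = zy² = 1.5×0.443² = 0.2944 m²; P = 2y√(1+z²) = 2×0.443×1.803 = 1.597 m.
Hydraulic radius R = A/P = 0.2944/1.597 = 0.1843 m.
Manning's equation: Q = (1/n) A R^(2/3) S^(1/2) = (1/0.014) × 0.2944 × 0.1843^(2/3) × 0.00031^(1/2) = 0.12 m³/s.

Q = 0.12 m³/s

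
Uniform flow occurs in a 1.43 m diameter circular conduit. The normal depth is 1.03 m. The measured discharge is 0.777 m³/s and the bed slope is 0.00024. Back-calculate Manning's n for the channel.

n = 0.014

For a circular section of diameter D = 1.43 m at depth y = 1.03 m, the central angle is θ = 2 arccos(1 − 2y/D) = 4.054 rad. Then A = (D²/8)(θ − sin θ) = 1.238 m² and P = Dθ/2 = 2.899 m.
Hydraulic radius R = A/P = 1.238/2.899 = 0.4273 m.
Rearranging Manning's equation: n = (1/Q) A R^(2/3) S^(1/2) = (1/0.777) × 1.238 × 0.4273^(2/3) × √0.00024 = 0.014.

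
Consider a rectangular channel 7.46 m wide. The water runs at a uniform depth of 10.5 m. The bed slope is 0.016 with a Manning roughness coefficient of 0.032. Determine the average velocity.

Flow area A = b·y = 7.46 × 10.5 = 78.33 m². Wetted perimeter P = b + 2y = 7.46 + 2×10.5 = 28.46 m.
Hydraulic radius R = A/P = 78.33/28.46 = 2.752 m.
From Manning's equation, V = (1/n) R^(2/3) S^(1/2) = (1/0.032) × 2.752^(2/3) × 0.016^(1/2) = 7.76 m/s.

V = 7.76 m/s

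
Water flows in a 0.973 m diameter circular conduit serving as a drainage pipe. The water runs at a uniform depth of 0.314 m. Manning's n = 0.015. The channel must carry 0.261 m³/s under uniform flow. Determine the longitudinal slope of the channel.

S = 0.00359

For a circular section of diameter D = 0.973 m at depth y = 0.314 m, the central angle is θ = 2 arccos(1 − 2y/D) = 2.417 rad. Then A = (D²/8)(θ − sin θ) = 0.2075 m² and P = Dθ/2 = 1.176 m.
Hydraulic radius R = A/P = 0.2075/1.176 = 0.1765 m.
From Manning's equation, S = [nQ / (1 A R^(2/3))]² = [0.015 × 0.261 / (1 × 0.2075 × 0.1765^(2/3))]² = 0.00359.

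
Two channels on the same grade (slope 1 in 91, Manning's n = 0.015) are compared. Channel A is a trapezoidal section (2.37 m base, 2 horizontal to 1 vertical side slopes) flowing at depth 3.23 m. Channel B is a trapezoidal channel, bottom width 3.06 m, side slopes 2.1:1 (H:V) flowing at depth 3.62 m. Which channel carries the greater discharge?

channel B

Channel A: With bottom width b = 2.37 m and side slope z = 2: A = (b + zy)y = (2.37 + 2×3.23)×3.23 = 28.52 m²; P = b + 2y√(1+z²) = 2.37 + 2×3.23×2.236 = 16.81 m. Hydraulic radius R = A/P = 28.52/16.81 = 1.696 m. Q_A = (1/0.015)·28.52·1.696^(2/3)·√0.01099 = 283.5 m³/s.
Channel B: With bottom width b = 3.06 m and side slope z = 2.1: A = (b + zy)y = (3.06 + 2.1×3.62)×3.62 = 38.6 m²; P = b + 2y√(1+z²) = 3.06 + 2×3.62×2.326 = 19.9 m. Hydraulic radius R = A/P = 38.6/19.9 = 1.94 m. Q_B = (1/0.015)·38.6·1.94^(2/3)·√0.01099 = 419.5 m³/s.
Q_A = 283.5 m³/s vs Q_B = 419.5 m³/s, so channel B carries more.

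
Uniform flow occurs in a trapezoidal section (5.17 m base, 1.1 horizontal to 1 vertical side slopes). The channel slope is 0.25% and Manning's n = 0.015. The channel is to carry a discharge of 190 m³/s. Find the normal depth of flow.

y_n = 3.72 m

Manning's equation rearranged: A R^(2/3) = nQ / (1·√S) = 0.015 × 190 / (√0.0025) = 57.
At y = 2.87 m: A R^(2/3) = 34.63 — short.
At y = 4.4 m: A R^(2/3) = 79.24 — over.
At y = 3.72 m: A R^(2/3) = 56.91 — ≈ 57.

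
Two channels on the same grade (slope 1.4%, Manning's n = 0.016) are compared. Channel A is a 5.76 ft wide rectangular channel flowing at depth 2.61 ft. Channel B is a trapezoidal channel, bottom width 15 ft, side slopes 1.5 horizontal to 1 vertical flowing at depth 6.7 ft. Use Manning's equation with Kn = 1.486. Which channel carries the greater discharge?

channel B

Channel A: Flow area A = b·y = 5.76 × 2.61 = 15.03 ft². Wetted perimeter P = b + 2y = 5.76 + 2×2.61 = 10.98 ft. Hydraulic radius R = A/P = 15.03/10.98 = 1.369 ft. Q_A = (1.486/0.016)·15.03·1.369^(2/3)·√0.014 = 203.7 ft³/s.
Channel B: With bottom width b = 15 ft and side slope z = 1.5: A = (b + zy)y = (15 + 1.5×6.7)×6.7 = 167.8 ft²; P = b + 2y√(1+z²) = 15 + 2×6.7×1.803 = 39.16 ft. Hydraulic radius R = A/P = 167.8/39.16 = 4.286 ft. Q_B = (1.486/0.016)·167.8·4.286^(2/3)·√0.014 = 4867 ft³/s.
Q_A = 203.7 ft³/s vs Q_B = 4867 ft³/s, so channel B carries more.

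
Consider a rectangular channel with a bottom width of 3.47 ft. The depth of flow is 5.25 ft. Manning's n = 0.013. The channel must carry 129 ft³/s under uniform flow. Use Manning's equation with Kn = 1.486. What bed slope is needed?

Flow area A = b·y = 3.47 × 5.25 = 18.22 ft². Wetted perimeter P = b + 2y = 3.47 + 2×5.25 = 13.97 ft.
Hydraulic radius R = A/P = 18.22/13.97 = 1.304 ft.
From Manning's equation, S = [nQ / (1.486 A R^(2/3))]² = [0.013 × 129 / (1.486 × 18.22 × 1.304^(2/3))]² = 0.00269.

S = 0.00269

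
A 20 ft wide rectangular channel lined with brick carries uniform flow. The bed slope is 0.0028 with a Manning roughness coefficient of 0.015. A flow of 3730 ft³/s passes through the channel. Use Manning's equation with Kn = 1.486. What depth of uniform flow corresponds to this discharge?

Manning's equation rearranged: A R^(2/3) = nQ / (1.486·√S) = 0.015 × 3730 / (1.486 × √0.0028) = 711.5.
Try y = 10.2 ft: A R^(2/3) = 600.4 — low.
Try y = 12.7 ft: A R^(2/3) = 800.5 — high.
Try y = 11.6 ft: A R^(2/3) = 711.5 — ≈ 711.5.

y_n = 11.6 ft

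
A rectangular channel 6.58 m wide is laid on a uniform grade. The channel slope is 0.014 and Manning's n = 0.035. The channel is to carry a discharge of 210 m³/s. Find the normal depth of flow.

Manning's equation rearranged: A R^(2/3) = nQ / (1·√S) = 0.035 × 210 / (√0.014) = 62.12.
At y = 6.61 m: A R^(2/3) = 73.5 — high.
At y = 5.09 m: A R^(2/3) = 53.14 — low.
At y = 5.77 m: A R^(2/3) = 62.17 — ≈ 62.12.

y_n = 5.77 m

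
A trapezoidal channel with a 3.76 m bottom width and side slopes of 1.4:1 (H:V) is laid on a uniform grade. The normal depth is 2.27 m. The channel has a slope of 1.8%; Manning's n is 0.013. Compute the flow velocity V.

V = 12.7 m/s

With bottom width b = 3.76 m and side slope z = 1.4: A = (b + zy)y = (3.76 + 1.4×2.27)×2.27 = 15.75 m²; P = b + 2y√(1+z²) = 3.76 + 2×2.27×1.72 = 11.57 m.
Hydraulic radius R = A/P = 15.75/11.57 = 1.361 m.
From Manning's equation, V = (1/n) R^(2/3) S^(1/2) = (1/0.013) × 1.361^(2/3) × 0.018^(1/2) = 12.7 m/s.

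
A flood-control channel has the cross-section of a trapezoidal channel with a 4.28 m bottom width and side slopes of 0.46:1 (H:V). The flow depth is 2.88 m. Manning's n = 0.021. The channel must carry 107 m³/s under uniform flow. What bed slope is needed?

S = 0.0111

With bottom width b = 4.28 m and side slope z = 0.46: A = (b + zy)y = (4.28 + 0.46×2.88)×2.88 = 16.14 m²; P = b + 2y√(1+z²) = 4.28 + 2×2.88×1.101 = 10.62 m.
Hydraulic radius R = A/P = 16.14/10.62 = 1.52 m.
From Manning's equation, S = [nQ / (1 A R^(2/3))]² = [0.021 × 107 / (1 × 16.14 × 1.52^(2/3))]² = 0.0111.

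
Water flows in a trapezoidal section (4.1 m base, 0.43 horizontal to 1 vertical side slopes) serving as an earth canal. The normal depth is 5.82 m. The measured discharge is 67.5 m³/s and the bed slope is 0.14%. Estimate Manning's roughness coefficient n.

With bottom width b = 4.1 m and side slope z = 0.43: A = (b + zy)y = (4.1 + 0.43×5.82)×5.82 = 38.43 m²; P = b + 2y√(1+z²) = 4.1 + 2×5.82×1.089 = 16.77 m.
Hydraulic radius R = A/P = 38.43/16.77 = 2.291 m.
Rearranging Manning's equation: n = (1/Q) A R^(2/3) S^(1/2) = (1/67.5) × 38.43 × 2.291^(2/3) × √0.0014 = 0.037.

n = 0.037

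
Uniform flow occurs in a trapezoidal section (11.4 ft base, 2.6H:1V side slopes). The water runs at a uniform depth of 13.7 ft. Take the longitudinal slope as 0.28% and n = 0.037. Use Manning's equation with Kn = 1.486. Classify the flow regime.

With bottom width b = 11.4 ft and side slope z = 2.6: A = (b + zy)y = (11.4 + 2.6×13.7)×13.7 = 644.2 ft²; P = b + 2y√(1+z²) = 11.4 + 2×13.7×2.786 = 87.73 ft.
Hydraulic radius R = A/P = 644.2/87.73 = 7.343 ft.
V = (1.486/n) R^(2/3) √S = (1.486/0.037) × 7.343^(2/3) × √0.0028 = 8.029 ft/s. Hydraulic depth D_h = A/T = 644.2/82.64 = 7.795 ft.
Froude number Fr = V/√(g·D_h) = 8.029/√(32.2×7.795) = 0.507, which is less than 1, so the flow is subcritical.

subcritical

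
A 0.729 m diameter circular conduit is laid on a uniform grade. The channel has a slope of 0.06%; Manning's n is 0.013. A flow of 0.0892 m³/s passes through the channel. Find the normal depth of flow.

Manning's equation rearranged: A R^(2/3) = nQ / (1·√S) = 0.013 × 0.0892 / (√0.0006) = 0.04734.
Try y = 0.366 m: A R^(2/3) = 0.06755 — high.
Try y = 0.299 m: A R^(2/3) = 0.04733 — matches.

y_n = 0.299 m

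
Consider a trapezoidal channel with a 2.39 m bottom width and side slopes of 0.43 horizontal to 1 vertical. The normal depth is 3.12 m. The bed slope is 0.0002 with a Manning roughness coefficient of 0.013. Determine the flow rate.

Q = 14.8 m³/s

With bottom width b = 2.39 m and side slope z = 0.43: A = (b + zy)y = (2.39 + 0.43×3.12)×3.12 = 11.64 m²; P = b + 2y√(1+z²) = 2.39 + 2×3.12×1.089 = 9.182 m.
Hydraulic radius R = A/P = 11.64/9.182 = 1.268 m.
Manning's equation: Q = (1/n) A R^(2/3) S^(1/2) = (1/0.013) × 11.64 × 1.268^(2/3) × 0.0002^(1/2) = 14.8 m³/s.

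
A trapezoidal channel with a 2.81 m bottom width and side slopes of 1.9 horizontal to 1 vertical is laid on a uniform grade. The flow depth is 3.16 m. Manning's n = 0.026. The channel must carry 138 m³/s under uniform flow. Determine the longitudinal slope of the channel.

With bottom width b = 2.81 m and side slope z = 1.9: A = (b + zy)y = (2.81 + 1.9×3.16)×3.16 = 27.85 m²; P = b + 2y√(1+z²) = 2.81 + 2×3.16×2.147 = 16.38 m.
Hydraulic radius R = A/P = 27.85/16.38 = 1.7 m.
From Manning's equation, S = [nQ / (1 A R^(2/3))]² = [0.026 × 138 / (1 × 27.85 × 1.7^(2/3))]² = 0.00818.

S = 0.00818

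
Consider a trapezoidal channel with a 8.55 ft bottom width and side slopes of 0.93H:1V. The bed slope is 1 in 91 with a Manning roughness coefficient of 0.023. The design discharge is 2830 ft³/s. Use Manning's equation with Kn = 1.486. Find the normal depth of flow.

y_n = 8.97 ft

Manning's equation rearranged: A R^(2/3) = nQ / (1.486·√S) = 0.023 × 2830 / (1.486 × √0.01099) = 417.8.
At y = 10.2 ft: A R^(2/3) = 541.7 — high.
At y = 6.54 ft: A R^(2/3) = 225.7 — low.
At y = 8.97 ft: A R^(2/3) = 418.2 — ≈ 417.8.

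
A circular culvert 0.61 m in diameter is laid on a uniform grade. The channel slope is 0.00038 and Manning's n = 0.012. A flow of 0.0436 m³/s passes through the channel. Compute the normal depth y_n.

Manning's equation rearranged: A R^(2/3) = nQ / (1·√S) = 0.012 × 0.0436 / (√0.00038) = 0.02684.
Trying y = 0.262 m: A R^(2/3) = 0.03198 — high.
Trying y = 0.194 m: A R^(2/3) = 0.01828 — low.
Trying y = 0.238 m: A R^(2/3) = 0.02686 — close enough.

y_n = 0.238 m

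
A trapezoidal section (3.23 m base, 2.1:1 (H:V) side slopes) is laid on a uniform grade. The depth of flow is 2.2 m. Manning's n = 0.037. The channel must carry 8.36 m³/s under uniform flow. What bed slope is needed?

With bottom width b = 3.23 m and side slope z = 2.1: A = (b + zy)y = (3.23 + 2.1×2.2)×2.2 = 17.27 m²; P = b + 2y√(1+z²) = 3.23 + 2×2.2×2.326 = 13.46 m.
Hydraulic radius R = A/P = 17.27/13.46 = 1.283 m.
From Manning's equation, S = [nQ / (1 A R^(2/3))]² = [0.037 × 8.36 / (1 × 17.27 × 1.283^(2/3))]² = 0.00023.

S = 0.00023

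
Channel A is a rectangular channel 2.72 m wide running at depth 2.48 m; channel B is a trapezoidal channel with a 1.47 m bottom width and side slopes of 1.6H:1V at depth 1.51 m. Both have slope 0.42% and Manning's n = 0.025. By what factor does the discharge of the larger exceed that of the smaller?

Channel A: Flow area A = b·y = 2.72 × 2.48 = 6.746 m². Wetted perimeter P = b + 2y = 2.72 + 2×2.48 = 7.68 m. Hydraulic radius R = A/P = 6.746/7.68 = 0.8783 m. Q_A = (1/0.025)·6.746·0.8783^(2/3)·√0.0042 = 16.04 m³/s.
Channel B: With bottom width b = 1.47 m and side slope z = 1.6: A = (b + zy)y = (1.47 + 1.6×1.51)×1.51 = 5.868 m²; P = b + 2y√(1+z²) = 1.47 + 2×1.51×1.887 = 7.168 m. Hydraulic radius R = A/P = 5.868/7.168 = 0.8186 m. Q_B = (1/0.025)·5.868·0.8186^(2/3)·√0.0042 = 13.31 m³/s.
The larger discharge is 16.04 m³/s and the smaller is 13.31 m³/s; the ratio is 1.2.

1.2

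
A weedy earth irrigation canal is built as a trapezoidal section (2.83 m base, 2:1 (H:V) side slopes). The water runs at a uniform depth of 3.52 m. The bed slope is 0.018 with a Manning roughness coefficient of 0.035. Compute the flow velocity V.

With bottom width b = 2.83 m and side slope z = 2: A = (b + zy)y = (2.83 + 2×3.52)×3.52 = 34.74 m²; P = b + 2y√(1+z²) = 2.83 + 2×3.52×2.236 = 18.57 m.
Hydraulic radius R = A/P = 34.74/18.57 = 1.871 m.
From Manning's equation, V = (1/n) R^(2/3) S^(1/2) = (1/0.035) × 1.871^(2/3) × 0.018^(1/2) = 5.82 m/s.

V = 5.82 m/s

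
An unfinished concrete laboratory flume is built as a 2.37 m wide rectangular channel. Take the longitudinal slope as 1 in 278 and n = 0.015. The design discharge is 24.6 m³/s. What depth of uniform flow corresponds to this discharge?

Manning's equation rearranged: A R^(2/3) = nQ / (1·√S) = 0.015 × 24.6 / (√0.003597) = 6.152.
At y = 2.48 m: A R^(2/3) = 5.073 — short.
At y = 3.63 m: A R^(2/3) = 7.98 — over.
At y = 2.91 m: A R^(2/3) = 6.15 — ≈ 6.152.

y_n = 2.91 m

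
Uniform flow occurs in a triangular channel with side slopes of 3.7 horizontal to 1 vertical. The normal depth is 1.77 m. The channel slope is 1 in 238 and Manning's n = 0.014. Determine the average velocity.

For a triangular section with side slope z = 3.7: A = zy² = 3.7×1.77² = 11.59 m²; P = 2y√(1+z²) = 2×1.77×3.833 = 13.57 m.
Hydraulic radius R = A/P = 11.59/13.57 = 0.8543 m.
From Manning's equation, V = (1/n) R^(2/3) S^(1/2) = (1/0.014) × 0.8543^(2/3) × 0.004202^(1/2) = 4.17 m/s.

V = 4.17 m/s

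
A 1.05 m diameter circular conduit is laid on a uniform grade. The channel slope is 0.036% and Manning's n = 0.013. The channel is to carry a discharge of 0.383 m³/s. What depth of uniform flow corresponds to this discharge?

Manning's equation rearranged: A R^(2/3) = nQ / (1·√S) = 0.013 × 0.383 / (√0.00036) = 0.2624.
At y = 0.828 m: A R^(2/3) = 0.342 — too large.
At y = 0.672 m: A R^(2/3) = 0.2626 — ≈ 0.2624.

y_n = 0.672 m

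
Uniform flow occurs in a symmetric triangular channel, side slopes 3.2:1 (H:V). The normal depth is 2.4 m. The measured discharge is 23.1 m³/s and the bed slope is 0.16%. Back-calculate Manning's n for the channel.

For a triangular section with side slope z = 3.2: A = zy² = 3.2×2.4² = 18.43 m²; P = 2y√(1+z²) = 2×2.4×3.353 = 16.09 m.
Hydraulic radius R = A/P = 18.43/16.09 = 1.145 m.
Rearranging Manning's equation: n = (1/Q) A R^(2/3) S^(1/2) = (1/23.1) × 18.43 × 1.145^(2/3) × √0.0016 = 0.0349.

n = 0.0349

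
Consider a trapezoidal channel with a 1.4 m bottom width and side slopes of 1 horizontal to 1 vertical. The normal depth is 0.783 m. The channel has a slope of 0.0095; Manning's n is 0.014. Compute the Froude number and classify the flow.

supercritical

With bottom width b = 1.4 m and side slope z = 1: A = (b + zy)y = (1.4 + 1×0.783)×0.783 = 1.709 m²; P = b + 2y√(1+z²) = 1.4 + 2×0.783×1.414 = 3.615 m.
Hydraulic radius R = A/P = 1.709/3.615 = 0.4729 m.
V = (1/n) R^(2/3) √S = (1/0.014) × 0.4729^(2/3) × √0.0095 = 4.226 m/s. Hydraulic depth D_h = A/T = 1.709/2.966 = 0.5763 m.
Froude number Fr = V/√(g·D_h) = 4.226/√(9.81×0.5763) = 1.78, which is greater than 1, so the flow is supercritical.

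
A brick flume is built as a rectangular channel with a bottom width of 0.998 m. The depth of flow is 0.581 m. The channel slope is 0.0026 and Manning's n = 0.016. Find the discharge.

Q = 0.769 m³/s

Flow area A = b·y = 0.998 × 0.581 = 0.5798 m². Wetted perimeter P = b + 2y = 0.998 + 2×0.581 = 2.16 m.
Hydraulic radius R = A/P = 0.5798/2.16 = 0.2684 m.
Manning's equation: Q = (1/n) A R^(2/3) S^(1/2) = (1/0.016) × 0.5798 × 0.2684^(2/3) × 0.0026^(1/2) = 0.769 m³/s.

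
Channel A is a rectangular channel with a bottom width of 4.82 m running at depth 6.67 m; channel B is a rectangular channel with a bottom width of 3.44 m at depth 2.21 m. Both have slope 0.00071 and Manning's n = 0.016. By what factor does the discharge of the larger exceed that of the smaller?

Channel A: Flow area A = b·y = 4.82 × 6.67 = 32.15 m². Wetted perimeter P = b + 2y = 4.82 + 2×6.67 = 18.16 m. Hydraulic radius R = A/P = 32.15/18.16 = 1.77 m. Q_A = (1/0.016)·32.15·1.77^(2/3)·√0.00071 = 78.35 m³/s.
Channel B: Flow area A = b·y = 3.44 × 2.21 = 7.602 m². Wetted perimeter P = b + 2y = 3.44 + 2×2.21 = 7.86 m. Hydraulic radius R = A/P = 7.602/7.86 = 0.9672 m. Q_B = (1/0.016)·7.602·0.9672^(2/3)·√0.00071 = 12.38 m³/s.
The larger discharge is 78.35 m³/s and the smaller is 12.38 m³/s; the ratio is 6.33.

6.33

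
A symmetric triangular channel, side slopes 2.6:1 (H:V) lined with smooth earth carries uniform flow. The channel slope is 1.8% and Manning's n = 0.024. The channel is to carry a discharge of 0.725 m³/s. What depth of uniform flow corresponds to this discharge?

Manning's equation rearranged: A R^(2/3) = nQ / (1·√S) = 0.024 × 0.725 / (√0.018) = 0.1297.
Try y = 0.269 m: A R^(2/3) = 0.04717 — short.
Try y = 0.474 m: A R^(2/3) = 0.2137 — over.
Try y = 0.393 m: A R^(2/3) = 0.1296 — ≈ 0.1297.

y_n = 0.393 m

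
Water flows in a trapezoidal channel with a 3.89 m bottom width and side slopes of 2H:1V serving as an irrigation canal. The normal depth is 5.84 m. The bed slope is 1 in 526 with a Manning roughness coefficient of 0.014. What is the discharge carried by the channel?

Q = 593 m³/s

With bottom width b = 3.89 m and side slope z = 2: A = (b + zy)y = (3.89 + 2×5.84)×5.84 = 90.93 m²; P = b + 2y√(1+z²) = 3.89 + 2×5.84×2.236 = 30.01 m.
Hydraulic radius R = A/P = 90.93/30.01 = 3.03 m.
Manning's equation: Q = (1/n) A R^(2/3) S^(1/2) = (1/0.014) × 90.93 × 3.03^(2/3) × 0.001901^(1/2) = 593 m³/s.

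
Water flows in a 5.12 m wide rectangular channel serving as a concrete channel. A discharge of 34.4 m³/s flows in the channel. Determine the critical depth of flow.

y_c = 1.66 m

For a rectangular channel, critical depth y_c = (q²/g)^(1/3) where q = Q/b = 34.4/5.12 = 6.719 m²/s.
So y_c = (6.719²/9.81)^(1/3) = 1.66 m.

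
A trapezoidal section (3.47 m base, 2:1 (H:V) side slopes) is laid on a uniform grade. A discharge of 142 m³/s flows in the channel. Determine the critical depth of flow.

At critical depth, Q² T / (g A³) = 1, i.e. A³/T = Q²/g = 142²/9.81 = 2055.
Trying y = 3.74 m: A³/T = 3727 — too large.
Trying y = 2.85 m: A³/T = 1200 — too small.
Trying y = 3.25 m: A³/T = 2066 — ≈ 2055.

y_c = 3.25 m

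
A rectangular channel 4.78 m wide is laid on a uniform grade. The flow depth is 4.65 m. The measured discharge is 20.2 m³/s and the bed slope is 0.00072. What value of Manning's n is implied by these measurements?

Flow area A = b·y = 4.78 × 4.65 = 22.23 m². Wetted perimeter P = b + 2y = 4.78 + 2×4.65 = 14.08 m.
Hydraulic radius R = A/P = 22.23/14.08 = 1.579 m.
Rearranging Manning's equation: n = (1/Q) A R^(2/3) S^(1/2) = (1/20.2) × 22.23 × 1.579^(2/3) × √0.00072 = 0.04.

n = 0.04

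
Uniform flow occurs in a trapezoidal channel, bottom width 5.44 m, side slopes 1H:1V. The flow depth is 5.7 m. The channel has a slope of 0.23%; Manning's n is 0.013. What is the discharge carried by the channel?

With bottom width b = 5.44 m and side slope z = 1: A = (b + zy)y = (5.44 + 1×5.7)×5.7 = 63.5 m²; P = b + 2y√(1+z²) = 5.44 + 2×5.7×1.414 = 21.56 m.
Hydraulic radius R = A/P = 63.5/21.56 = 2.945 m.
Manning's equation: Q = (1/n) A R^(2/3) S^(1/2) = (1/0.013) × 63.5 × 2.945^(2/3) × 0.0023^(1/2) = 481 m³/s.

Q = 481 m³/s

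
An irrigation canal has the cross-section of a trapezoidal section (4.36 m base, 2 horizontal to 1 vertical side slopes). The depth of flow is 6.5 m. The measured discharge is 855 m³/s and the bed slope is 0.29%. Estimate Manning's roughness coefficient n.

n = 0.016

With bottom width b = 4.36 m and side slope z = 2: A = (b + zy)y = (4.36 + 2×6.5)×6.5 = 112.8 m²; P = b + 2y√(1+z²) = 4.36 + 2×6.5×2.236 = 33.43 m.
Hydraulic radius R = A/P = 112.8/33.43 = 3.376 m.
Rearranging Manning's equation: n = (1/Q) A R^(2/3) S^(1/2) = (1/855) × 112.8 × 3.376^(2/3) × √0.0029 = 0.016.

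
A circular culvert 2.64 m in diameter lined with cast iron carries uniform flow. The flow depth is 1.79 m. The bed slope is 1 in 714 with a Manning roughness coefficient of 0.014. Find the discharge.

For a circular section of diameter D = 2.64 m at depth y = 1.79 m, the central angle is θ = 2 arccos(1 − 2y/D) = 3.87 rad. Then A = (D²/8)(θ − sin θ) = 3.951 m² and P = Dθ/2 = 5.108 m.
Hydraulic radius R = A/P = 3.951/5.108 = 0.7735 m.
Manning's equation: Q = (1/n) A R^(2/3) S^(1/2) = (1/0.014) × 3.951 × 0.7735^(2/3) × 0.001401^(1/2) = 8.9 m³/s.

Q = 8.9 m³/s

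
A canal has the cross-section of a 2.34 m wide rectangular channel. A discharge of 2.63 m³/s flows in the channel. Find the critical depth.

y_c = 0.505 m

For a rectangular channel, critical depth y_c = (q²/g)^(1/3) where q = Q/b = 2.63/2.34 = 1.124 m²/s.
So y_c = (1.124²/9.81)^(1/3) = 0.505 m.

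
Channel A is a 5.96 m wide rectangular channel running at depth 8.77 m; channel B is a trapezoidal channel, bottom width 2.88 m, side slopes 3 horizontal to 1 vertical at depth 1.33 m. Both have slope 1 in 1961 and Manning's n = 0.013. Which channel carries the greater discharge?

Channel A: Flow area A = b·y = 5.96 × 8.77 = 52.27 m². Wetted perimeter P = b + 2y = 5.96 + 2×8.77 = 23.5 m. Hydraulic radius R = A/P = 52.27/23.5 = 2.224 m. Q_A = (1/0.013)·52.27·2.224^(2/3)·√0.0005099 = 154.7 m³/s.
Channel B: With bottom width b = 2.88 m and side slope z = 3: A = (b + zy)y = (2.88 + 3×1.33)×1.33 = 9.137 m²; P = b + 2y√(1+z²) = 2.88 + 2×1.33×3.162 = 11.29 m. Hydraulic radius R = A/P = 9.137/11.29 = 0.8092 m. Q_B = (1/0.013)·9.137·0.8092^(2/3)·√0.0005099 = 13.78 m³/s.
Q_A = 154.7 m³/s vs Q_B = 13.78 m³/s, so channel A carries more.

channel A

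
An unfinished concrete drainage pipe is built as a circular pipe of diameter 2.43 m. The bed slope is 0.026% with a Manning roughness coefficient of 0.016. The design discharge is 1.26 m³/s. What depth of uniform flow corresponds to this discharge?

y_n = 1.03 m

Manning's equation rearranged: A R^(2/3) = nQ / (1·√S) = 0.016 × 1.26 / (√0.00026) = 1.25.
Trying y = 1.24 m: A R^(2/3) = 1.722 — high.
Trying y = 1.03 m: A R^(2/3) = 1.245 — ≈ 1.25.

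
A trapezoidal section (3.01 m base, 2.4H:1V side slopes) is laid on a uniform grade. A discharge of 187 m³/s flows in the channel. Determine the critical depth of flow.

At critical depth, Q² T / (g A³) = 1, i.e. A³/T = Q²/g = 187²/9.81 = 3565.
Trying y = 4.03 m: A³/T = 5972 — high.
Trying y = 2.81 m: A³/T = 1248 — low.
Trying y = 3.58 m: A³/T = 3548 — ≈ 3565.

y_c = 3.58 m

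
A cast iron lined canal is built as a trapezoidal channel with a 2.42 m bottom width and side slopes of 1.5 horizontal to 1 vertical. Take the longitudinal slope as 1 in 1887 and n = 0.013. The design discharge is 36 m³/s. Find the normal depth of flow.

y_n = 2.59 m

Manning's equation rearranged: A R^(2/3) = nQ / (1·√S) = 0.013 × 36 / (√0.0005299) = 20.33.
Trying y = 2.02 m: A R^(2/3) = 11.98 — too small.
Trying y = 2.59 m: A R^(2/3) = 20.33 — matches.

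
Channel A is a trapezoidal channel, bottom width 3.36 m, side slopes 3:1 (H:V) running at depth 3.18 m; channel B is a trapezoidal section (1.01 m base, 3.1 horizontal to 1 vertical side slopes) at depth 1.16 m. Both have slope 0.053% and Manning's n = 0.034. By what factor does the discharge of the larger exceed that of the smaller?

15.3

Channel A: With bottom width b = 3.36 m and side slope z = 3: A = (b + zy)y = (3.36 + 3×3.18)×3.18 = 41.02 m²; P = b + 2y√(1+z²) = 3.36 + 2×3.18×3.162 = 23.47 m. Hydraulic radius R = A/P = 41.02/23.47 = 1.748 m. Q_A = (1/0.034)·41.02·1.748^(2/3)·√0.00053 = 40.3 m³/s.
Channel B: With bottom width b = 1.01 m and side slope z = 3.1: A = (b + zy)y = (1.01 + 3.1×1.16)×1.16 = 5.343 m²; P = b + 2y√(1+z²) = 1.01 + 2×1.16×3.257 = 8.567 m. Hydraulic radius R = A/P = 5.343/8.567 = 0.6237 m. Q_B = (1/0.034)·5.343·0.6237^(2/3)·√0.00053 = 2.641 m³/s.
The larger discharge is 40.3 m³/s and the smaller is 2.641 m³/s; the ratio is 15.3.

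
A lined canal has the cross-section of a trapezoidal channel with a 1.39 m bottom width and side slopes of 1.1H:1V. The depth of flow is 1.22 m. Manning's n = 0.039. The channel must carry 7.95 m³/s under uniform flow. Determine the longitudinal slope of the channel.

With bottom width b = 1.39 m and side slope z = 1.1: A = (b + zy)y = (1.39 + 1.1×1.22)×1.22 = 3.333 m²; P = b + 2y√(1+z²) = 1.39 + 2×1.22×1.487 = 5.017 m.
Hydraulic radius R = A/P = 3.333/5.017 = 0.6643 m.
From Manning's equation, S = [nQ / (1 A R^(2/3))]² = [0.039 × 7.95 / (1 × 3.333 × 0.6643^(2/3))]² = 0.0149.

S = 0.0149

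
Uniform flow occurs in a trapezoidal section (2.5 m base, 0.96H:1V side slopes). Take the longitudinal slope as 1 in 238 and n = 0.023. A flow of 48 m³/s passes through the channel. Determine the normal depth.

y_n = 2.7 m

Manning's equation rearranged: A R^(2/3) = nQ / (1·√S) = 0.023 × 48 / (√0.004202) = 17.03.
Trying y = 2.03 m: A R^(2/3) = 9.688 — too small.
Trying y = 2.7 m: A R^(2/3) = 17.02 — close enough.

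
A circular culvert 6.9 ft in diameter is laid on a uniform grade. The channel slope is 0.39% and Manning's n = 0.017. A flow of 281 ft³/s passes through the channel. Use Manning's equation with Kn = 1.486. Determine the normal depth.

Manning's equation rearranged: A R^(2/3) = nQ / (1.486·√S) = 0.017 × 281 / (1.486 × √0.0039) = 51.48.
Trying y = 6.35 ft: A R^(2/3) = 57.73 — high.
Trying y = 5.41 ft: A R^(2/3) = 51.51 — close enough.

y_n = 5.41 ft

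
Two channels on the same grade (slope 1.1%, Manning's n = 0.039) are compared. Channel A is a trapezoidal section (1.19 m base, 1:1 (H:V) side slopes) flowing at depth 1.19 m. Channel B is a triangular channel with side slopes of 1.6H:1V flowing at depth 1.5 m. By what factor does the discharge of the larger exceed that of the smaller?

1.29

Channel A: With bottom width b = 1.19 m and side slope z = 1: A = (b + zy)y = (1.19 + 1×1.19)×1.19 = 2.832 m²; P = b + 2y√(1+z²) = 1.19 + 2×1.19×1.414 = 4.556 m. Hydraulic radius R = A/P = 2.832/4.556 = 0.6217 m. Q_A = (1/0.039)·2.832·0.6217^(2/3)·√0.011 = 5.548 m³/s.
Channel B: For a triangular section with side slope z = 1.6: A = zy² = 1.6×1.5² = 3.6 m²; P = 2y√(1+z²) = 2×1.5×1.887 = 5.66 m. Hydraulic radius R = A/P = 3.6/5.66 = 0.636 m. Q_B = (1/0.039)·3.6·0.636^(2/3)·√0.011 = 7.16 m³/s.
The larger discharge is 7.16 m³/s and the smaller is 5.548 m³/s; the ratio is 1.29.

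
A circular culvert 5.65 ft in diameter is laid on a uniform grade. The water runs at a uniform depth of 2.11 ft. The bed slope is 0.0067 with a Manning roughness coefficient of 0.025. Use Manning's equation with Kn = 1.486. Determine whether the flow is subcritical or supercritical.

subcritical

For a circular section of diameter D = 5.65 ft at depth y = 2.11 ft, the central angle is θ = 2 arccos(1 − 2y/D) = 2.63 rad. Then A = (D²/8)(θ − sin θ) = 8.54 ft² and P = Dθ/2 = 7.429 ft.
Hydraulic radius R = A/P = 8.54/7.429 = 1.149 ft.
V = (1.486/n) R^(2/3) √S = (1.486/0.025) × 1.149^(2/3) × √0.0067 = 5.339 ft/s. Hydraulic depth D_h = A/T = 8.54/5.466 = 1.562 ft.
Froude number Fr = V/√(g·D_h) = 5.339/√(32.2×1.562) = 0.753, which is less than 1, so the flow is subcritical.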